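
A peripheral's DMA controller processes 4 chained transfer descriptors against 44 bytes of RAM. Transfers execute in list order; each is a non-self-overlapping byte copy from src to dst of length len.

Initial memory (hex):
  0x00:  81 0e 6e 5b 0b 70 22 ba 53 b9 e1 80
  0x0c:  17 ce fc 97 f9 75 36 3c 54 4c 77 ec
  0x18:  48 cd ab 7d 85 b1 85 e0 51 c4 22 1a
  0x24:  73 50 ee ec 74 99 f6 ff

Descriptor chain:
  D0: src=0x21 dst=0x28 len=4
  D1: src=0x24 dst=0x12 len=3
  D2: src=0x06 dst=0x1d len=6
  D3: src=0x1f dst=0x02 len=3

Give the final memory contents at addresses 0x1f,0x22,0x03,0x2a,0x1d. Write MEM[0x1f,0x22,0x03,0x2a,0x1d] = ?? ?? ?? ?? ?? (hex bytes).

MEM[0x1f,0x22,0x03,0x2a,0x1d] = 53 80 b9 1a 22

  after D0: wrote 4B at 0x28 = c4221a73
  after D1: wrote 3B at 0x12 = 7350ee
  after D2: wrote 6B at 0x1d = 22ba53b9e180
  after D3: wrote 3B at 0x02 = 53b9e1
query mem[0x1f]=0x53, mem[0x22]=0x80, mem[0x03]=0xb9, mem[0x2a]=0x1a, mem[0x1d]=0x22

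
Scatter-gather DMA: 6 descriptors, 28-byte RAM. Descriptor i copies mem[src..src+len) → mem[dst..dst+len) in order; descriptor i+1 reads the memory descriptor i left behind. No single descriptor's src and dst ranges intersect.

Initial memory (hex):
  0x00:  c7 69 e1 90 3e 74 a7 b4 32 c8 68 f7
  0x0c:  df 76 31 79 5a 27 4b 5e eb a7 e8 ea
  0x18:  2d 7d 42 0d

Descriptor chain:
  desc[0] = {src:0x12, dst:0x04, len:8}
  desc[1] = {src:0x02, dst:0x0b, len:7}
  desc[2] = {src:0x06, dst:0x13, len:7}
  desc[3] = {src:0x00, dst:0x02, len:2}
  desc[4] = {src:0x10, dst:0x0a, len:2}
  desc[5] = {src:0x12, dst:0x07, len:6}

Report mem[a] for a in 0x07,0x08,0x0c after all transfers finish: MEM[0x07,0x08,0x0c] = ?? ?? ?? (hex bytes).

MEM[0x07,0x08,0x0c] = 4b eb 2d

  after D0: wrote 8B at 0x04 = 4b5eeba7e8ea2d7d
  after D1: wrote 7B at 0x0b = e1904b5eeba7e8
  after D2: wrote 7B at 0x13 = eba7e8ea2de190
  after D3: wrote 2B at 0x02 = c769
  after D4: wrote 2B at 0x0a = a7e8
  after D5: wrote 6B at 0x07 = 4beba7e8ea2d
query mem[0x07]=0x4b, mem[0x08]=0xeb, mem[0x0c]=0x2d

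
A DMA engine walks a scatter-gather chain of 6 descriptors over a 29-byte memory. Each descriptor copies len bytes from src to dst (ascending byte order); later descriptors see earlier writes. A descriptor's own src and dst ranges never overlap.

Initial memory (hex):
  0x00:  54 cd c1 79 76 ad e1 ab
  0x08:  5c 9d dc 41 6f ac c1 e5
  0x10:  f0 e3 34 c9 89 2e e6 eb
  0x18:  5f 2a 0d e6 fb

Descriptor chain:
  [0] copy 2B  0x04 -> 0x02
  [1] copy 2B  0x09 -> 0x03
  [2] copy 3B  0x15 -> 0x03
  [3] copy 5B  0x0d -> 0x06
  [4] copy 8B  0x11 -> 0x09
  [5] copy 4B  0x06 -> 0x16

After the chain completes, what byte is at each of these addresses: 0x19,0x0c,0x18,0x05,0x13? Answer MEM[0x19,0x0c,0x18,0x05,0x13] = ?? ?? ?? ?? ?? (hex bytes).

MEM[0x19,0x0c,0x18,0x05,0x13] = e3 89 e5 eb c9

  after D0: wrote 2B at 0x02 = 76ad
  after D1: wrote 2B at 0x03 = 9ddc
  after D2: wrote 3B at 0x03 = 2ee6eb
  after D3: wrote 5B at 0x06 = acc1e5f0e3
  after D4: wrote 8B at 0x09 = e334c9892ee6eb5f
  after D5: wrote 4B at 0x16 = acc1e5e3
query mem[0x19]=0xe3, mem[0x0c]=0x89, mem[0x18]=0xe5, mem[0x05]=0xeb, mem[0x13]=0xc9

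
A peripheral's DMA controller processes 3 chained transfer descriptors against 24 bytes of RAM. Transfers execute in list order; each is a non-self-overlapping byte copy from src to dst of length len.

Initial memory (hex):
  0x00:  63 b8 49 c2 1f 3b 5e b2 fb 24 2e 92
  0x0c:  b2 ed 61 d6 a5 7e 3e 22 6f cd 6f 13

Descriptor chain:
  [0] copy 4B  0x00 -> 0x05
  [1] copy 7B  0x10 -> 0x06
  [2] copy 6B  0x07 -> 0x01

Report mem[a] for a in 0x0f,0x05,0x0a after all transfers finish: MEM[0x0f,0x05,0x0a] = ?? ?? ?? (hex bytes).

MEM[0x0f,0x05,0x0a] = d6 cd 6f

[0] 0x00->0x05 len=4 : 63 b8 49 c2
[1] 0x10->0x06 len=7 : a5 7e 3e 22 6f cd 6f
[2] 0x07->0x01 len=6 : 7e 3e 22 6f cd 6f
query mem[0x0f]=0xd6, mem[0x05]=0xcd, mem[0x0a]=0x6f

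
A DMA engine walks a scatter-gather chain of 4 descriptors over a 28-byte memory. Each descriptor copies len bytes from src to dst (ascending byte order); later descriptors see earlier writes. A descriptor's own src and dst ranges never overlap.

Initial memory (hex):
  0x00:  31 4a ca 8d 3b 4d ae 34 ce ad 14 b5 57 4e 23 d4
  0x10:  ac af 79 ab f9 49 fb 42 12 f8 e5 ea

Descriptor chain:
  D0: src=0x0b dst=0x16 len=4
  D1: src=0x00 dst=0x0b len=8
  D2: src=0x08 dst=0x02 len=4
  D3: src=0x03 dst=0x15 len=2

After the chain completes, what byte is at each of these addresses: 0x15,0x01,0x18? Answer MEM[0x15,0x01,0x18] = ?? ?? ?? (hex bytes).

D0: mem[0x16..0x19] <- [b5 57 4e 23]
D1: mem[0x0b..0x12] <- [31 4a ca 8d 3b 4d ae 34]
D2: mem[0x02..0x05] <- [ce ad 14 31]
D3: mem[0x15..0x16] <- [ad 14]
query mem[0x15]=0xad, mem[0x01]=0x4a, mem[0x18]=0x4e

MEM[0x15,0x01,0x18] = ad 4a 4e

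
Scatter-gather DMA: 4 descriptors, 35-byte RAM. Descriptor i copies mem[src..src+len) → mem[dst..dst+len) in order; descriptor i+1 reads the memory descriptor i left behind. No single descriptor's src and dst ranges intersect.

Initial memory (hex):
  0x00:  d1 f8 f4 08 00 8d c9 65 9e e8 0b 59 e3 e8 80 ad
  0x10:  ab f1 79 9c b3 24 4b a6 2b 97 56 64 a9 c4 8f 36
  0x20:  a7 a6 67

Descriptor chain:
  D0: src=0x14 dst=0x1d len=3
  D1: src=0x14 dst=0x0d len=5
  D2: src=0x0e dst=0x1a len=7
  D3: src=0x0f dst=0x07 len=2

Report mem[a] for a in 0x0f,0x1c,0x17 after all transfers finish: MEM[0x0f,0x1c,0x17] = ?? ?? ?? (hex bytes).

#0 dst[0x1d+3] := {0xb3,0x24,0x4b}
#1 dst[0x0d+5] := {0xb3,0x24,0x4b,0xa6,0x2b}
#2 dst[0x1a+7] := {0x24,0x4b,0xa6,0x2b,0x79,0x9c,0xb3}
#3 dst[0x07+2] := {0x4b,0xa6}
query mem[0x0f]=0x4b, mem[0x1c]=0xa6, mem[0x17]=0xa6

MEM[0x0f,0x1c,0x17] = 4b a6 a6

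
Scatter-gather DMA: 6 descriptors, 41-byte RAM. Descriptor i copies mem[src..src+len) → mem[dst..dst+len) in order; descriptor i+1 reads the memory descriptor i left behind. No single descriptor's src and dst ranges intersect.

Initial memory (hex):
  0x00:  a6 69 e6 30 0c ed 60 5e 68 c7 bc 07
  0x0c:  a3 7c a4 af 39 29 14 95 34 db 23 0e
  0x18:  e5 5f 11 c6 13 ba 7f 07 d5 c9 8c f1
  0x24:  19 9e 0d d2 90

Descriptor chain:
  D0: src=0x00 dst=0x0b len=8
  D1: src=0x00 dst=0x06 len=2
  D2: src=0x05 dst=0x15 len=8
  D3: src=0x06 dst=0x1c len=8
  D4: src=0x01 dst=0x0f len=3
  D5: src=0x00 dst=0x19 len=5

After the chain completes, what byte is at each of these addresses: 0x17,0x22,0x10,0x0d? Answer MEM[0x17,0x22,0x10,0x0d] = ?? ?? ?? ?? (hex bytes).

MEM[0x17,0x22,0x10,0x0d] = 69 69 e6 e6

  after D0: wrote 8B at 0x0b = a669e6300ced605e
  after D1: wrote 2B at 0x06 = a669
  after D2: wrote 8B at 0x15 = eda66968c7bca669
  after D3: wrote 8B at 0x1c = a66968c7bca669e6
  after D4: wrote 3B at 0x0f = 69e630
  after D5: wrote 5B at 0x19 = a669e6300c
query mem[0x17]=0x69, mem[0x22]=0x69, mem[0x10]=0xe6, mem[0x0d]=0xe6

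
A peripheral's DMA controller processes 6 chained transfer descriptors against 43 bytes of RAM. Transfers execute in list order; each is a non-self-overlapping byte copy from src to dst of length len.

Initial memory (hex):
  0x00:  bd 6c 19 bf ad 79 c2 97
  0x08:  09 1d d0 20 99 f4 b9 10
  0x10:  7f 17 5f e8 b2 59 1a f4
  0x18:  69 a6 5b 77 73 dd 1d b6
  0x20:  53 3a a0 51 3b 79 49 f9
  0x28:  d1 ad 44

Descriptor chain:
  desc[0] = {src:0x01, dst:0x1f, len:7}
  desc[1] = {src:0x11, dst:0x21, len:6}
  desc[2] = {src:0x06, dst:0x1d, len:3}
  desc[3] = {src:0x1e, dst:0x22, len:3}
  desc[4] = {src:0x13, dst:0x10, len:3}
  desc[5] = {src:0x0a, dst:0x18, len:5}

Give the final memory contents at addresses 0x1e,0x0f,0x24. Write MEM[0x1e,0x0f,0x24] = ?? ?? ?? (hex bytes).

MEM[0x1e,0x0f,0x24] = 97 10 19

D0: mem[0x1f..0x25] <- [6c 19 bf ad 79 c2 97]
D1: mem[0x21..0x26] <- [17 5f e8 b2 59 1a]
D2: mem[0x1d..0x1f] <- [c2 97 09]
D3: mem[0x22..0x24] <- [97 09 19]
D4: mem[0x10..0x12] <- [e8 b2 59]
D5: mem[0x18..0x1c] <- [d0 20 99 f4 b9]
query mem[0x1e]=0x97, mem[0x0f]=0x10, mem[0x24]=0x19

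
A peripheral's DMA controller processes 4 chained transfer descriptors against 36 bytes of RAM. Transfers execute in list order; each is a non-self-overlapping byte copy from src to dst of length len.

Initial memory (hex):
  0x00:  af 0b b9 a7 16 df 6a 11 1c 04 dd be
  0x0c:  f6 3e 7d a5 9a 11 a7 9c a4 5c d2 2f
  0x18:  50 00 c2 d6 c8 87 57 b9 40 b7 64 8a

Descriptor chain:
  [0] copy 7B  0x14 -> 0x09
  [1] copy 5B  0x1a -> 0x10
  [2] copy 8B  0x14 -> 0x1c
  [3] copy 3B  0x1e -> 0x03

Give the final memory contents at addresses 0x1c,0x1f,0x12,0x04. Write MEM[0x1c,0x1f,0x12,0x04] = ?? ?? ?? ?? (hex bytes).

#0 dst[0x09+7] := {0xa4,0x5c,0xd2,0x2f,0x50,0x00,0xc2}
#1 dst[0x10+5] := {0xc2,0xd6,0xc8,0x87,0x57}
#2 dst[0x1c+8] := {0x57,0x5c,0xd2,0x2f,0x50,0x00,0xc2,0xd6}
#3 dst[0x03+3] := {0xd2,0x2f,0x50}
query mem[0x1c]=0x57, mem[0x1f]=0x2f, mem[0x12]=0xc8, mem[0x04]=0x2f

MEM[0x1c,0x1f,0x12,0x04] = 57 2f c8 2f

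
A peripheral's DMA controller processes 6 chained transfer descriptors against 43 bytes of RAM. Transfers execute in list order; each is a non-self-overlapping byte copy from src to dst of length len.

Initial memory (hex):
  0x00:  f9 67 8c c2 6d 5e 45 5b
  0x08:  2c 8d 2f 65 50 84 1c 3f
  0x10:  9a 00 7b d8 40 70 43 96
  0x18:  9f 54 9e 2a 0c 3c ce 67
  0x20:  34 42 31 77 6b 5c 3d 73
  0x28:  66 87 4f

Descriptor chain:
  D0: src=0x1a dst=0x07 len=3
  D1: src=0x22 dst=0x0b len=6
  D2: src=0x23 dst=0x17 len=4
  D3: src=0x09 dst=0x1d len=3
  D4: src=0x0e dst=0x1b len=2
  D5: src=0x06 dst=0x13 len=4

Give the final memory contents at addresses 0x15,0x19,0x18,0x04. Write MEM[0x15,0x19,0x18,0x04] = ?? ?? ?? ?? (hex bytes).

#0 dst[0x07+3] := {0x9e,0x2a,0x0c}
#1 dst[0x0b+6] := {0x31,0x77,0x6b,0x5c,0x3d,0x73}
#2 dst[0x17+4] := {0x77,0x6b,0x5c,0x3d}
#3 dst[0x1d+3] := {0x0c,0x2f,0x31}
#4 dst[0x1b+2] := {0x5c,0x3d}
#5 dst[0x13+4] := {0x45,0x9e,0x2a,0x0c}
query mem[0x15]=0x2a, mem[0x19]=0x5c, mem[0x18]=0x6b, mem[0x04]=0x6d

MEM[0x15,0x19,0x18,0x04] = 2a 5c 6b 6d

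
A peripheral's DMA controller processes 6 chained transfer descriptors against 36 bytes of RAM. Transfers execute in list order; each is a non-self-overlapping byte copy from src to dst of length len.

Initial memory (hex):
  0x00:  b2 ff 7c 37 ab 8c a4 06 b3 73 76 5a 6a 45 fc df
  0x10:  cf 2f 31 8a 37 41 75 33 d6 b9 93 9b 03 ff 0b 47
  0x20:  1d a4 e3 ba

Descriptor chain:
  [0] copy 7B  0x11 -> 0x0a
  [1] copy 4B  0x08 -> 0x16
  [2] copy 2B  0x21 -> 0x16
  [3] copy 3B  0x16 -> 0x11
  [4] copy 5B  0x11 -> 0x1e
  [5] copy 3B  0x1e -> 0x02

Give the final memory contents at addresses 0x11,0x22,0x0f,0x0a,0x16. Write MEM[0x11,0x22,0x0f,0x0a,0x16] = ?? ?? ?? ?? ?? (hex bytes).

[0] 0x11->0x0a len=7 : 2f 31 8a 37 41 75 33
[1] 0x08->0x16 len=4 : b3 73 2f 31
[2] 0x21->0x16 len=2 : a4 e3
[3] 0x16->0x11 len=3 : a4 e3 2f
[4] 0x11->0x1e len=5 : a4 e3 2f 37 41
[5] 0x1e->0x02 len=3 : a4 e3 2f
query mem[0x11]=0xa4, mem[0x22]=0x41, mem[0x0f]=0x75, mem[0x0a]=0x2f, mem[0x16]=0xa4

MEM[0x11,0x22,0x0f,0x0a,0x16] = a4 41 75 2f a4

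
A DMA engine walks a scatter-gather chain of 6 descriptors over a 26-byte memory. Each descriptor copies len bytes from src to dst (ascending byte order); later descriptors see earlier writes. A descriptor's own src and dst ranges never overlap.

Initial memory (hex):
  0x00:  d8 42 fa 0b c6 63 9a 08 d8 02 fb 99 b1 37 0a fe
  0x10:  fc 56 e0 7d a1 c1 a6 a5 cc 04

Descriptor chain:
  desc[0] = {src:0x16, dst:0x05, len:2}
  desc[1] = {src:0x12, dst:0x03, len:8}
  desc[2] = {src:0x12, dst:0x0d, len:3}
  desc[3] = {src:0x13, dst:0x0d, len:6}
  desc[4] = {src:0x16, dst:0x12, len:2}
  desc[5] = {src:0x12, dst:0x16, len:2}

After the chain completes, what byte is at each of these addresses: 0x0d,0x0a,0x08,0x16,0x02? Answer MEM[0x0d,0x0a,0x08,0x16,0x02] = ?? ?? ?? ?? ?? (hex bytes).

[0] 0x16->0x05 len=2 : a6 a5
[1] 0x12->0x03 len=8 : e0 7d a1 c1 a6 a5 cc 04
[2] 0x12->0x0d len=3 : e0 7d a1
[3] 0x13->0x0d len=6 : 7d a1 c1 a6 a5 cc
[4] 0x16->0x12 len=2 : a6 a5
[5] 0x12->0x16 len=2 : a6 a5
query mem[0x0d]=0x7d, mem[0x0a]=0x04, mem[0x08]=0xa5, mem[0x16]=0xa6, mem[0x02]=0xfa

MEM[0x0d,0x0a,0x08,0x16,0x02] = 7d 04 a5 a6 fa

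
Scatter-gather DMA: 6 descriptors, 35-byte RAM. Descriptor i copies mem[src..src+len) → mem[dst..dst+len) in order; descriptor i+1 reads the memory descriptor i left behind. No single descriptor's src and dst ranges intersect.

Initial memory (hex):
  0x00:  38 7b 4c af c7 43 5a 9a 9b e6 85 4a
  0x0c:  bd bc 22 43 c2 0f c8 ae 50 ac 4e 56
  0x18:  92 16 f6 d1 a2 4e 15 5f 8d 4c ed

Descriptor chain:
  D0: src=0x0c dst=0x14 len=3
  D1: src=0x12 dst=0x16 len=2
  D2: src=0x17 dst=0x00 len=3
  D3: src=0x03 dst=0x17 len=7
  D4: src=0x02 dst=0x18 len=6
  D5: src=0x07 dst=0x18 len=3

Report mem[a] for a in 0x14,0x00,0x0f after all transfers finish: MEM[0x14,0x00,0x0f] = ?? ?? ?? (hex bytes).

MEM[0x14,0x00,0x0f] = bd ae 43

  after D0: wrote 3B at 0x14 = bdbc22
  after D1: wrote 2B at 0x16 = c8ae
  after D2: wrote 3B at 0x00 = ae9216
  after D3: wrote 7B at 0x17 = afc7435a9a9be6
  after D4: wrote 6B at 0x18 = 16afc7435a9a
  after D5: wrote 3B at 0x18 = 9a9be6
query mem[0x14]=0xbd, mem[0x00]=0xae, mem[0x0f]=0x43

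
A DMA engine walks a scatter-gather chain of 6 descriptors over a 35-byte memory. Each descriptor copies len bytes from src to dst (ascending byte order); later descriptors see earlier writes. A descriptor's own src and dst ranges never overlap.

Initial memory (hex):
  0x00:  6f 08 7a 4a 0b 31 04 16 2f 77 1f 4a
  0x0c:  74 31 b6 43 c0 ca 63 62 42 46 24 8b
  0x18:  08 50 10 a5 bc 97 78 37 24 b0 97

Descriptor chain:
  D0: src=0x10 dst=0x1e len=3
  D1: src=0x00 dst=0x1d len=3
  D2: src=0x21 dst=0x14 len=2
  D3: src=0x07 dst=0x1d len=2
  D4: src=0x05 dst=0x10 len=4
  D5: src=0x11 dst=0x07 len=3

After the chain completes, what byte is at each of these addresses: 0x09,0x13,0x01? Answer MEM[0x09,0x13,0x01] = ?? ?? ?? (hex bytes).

MEM[0x09,0x13,0x01] = 2f 2f 08

#0 dst[0x1e+3] := {0xc0,0xca,0x63}
#1 dst[0x1d+3] := {0x6f,0x08,0x7a}
#2 dst[0x14+2] := {0xb0,0x97}
#3 dst[0x1d+2] := {0x16,0x2f}
#4 dst[0x10+4] := {0x31,0x04,0x16,0x2f}
#5 dst[0x07+3] := {0x04,0x16,0x2f}
query mem[0x09]=0x2f, mem[0x13]=0x2f, mem[0x01]=0x08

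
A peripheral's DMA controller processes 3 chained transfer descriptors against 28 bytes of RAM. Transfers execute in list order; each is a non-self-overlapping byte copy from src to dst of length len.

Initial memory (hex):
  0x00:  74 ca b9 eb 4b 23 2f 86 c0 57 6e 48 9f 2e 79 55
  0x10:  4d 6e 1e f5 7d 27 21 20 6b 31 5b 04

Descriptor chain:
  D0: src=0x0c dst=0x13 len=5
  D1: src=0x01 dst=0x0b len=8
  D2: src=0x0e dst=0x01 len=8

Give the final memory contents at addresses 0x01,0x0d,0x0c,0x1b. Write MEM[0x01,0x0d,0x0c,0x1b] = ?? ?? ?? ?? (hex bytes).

MEM[0x01,0x0d,0x0c,0x1b] = 4b eb b9 04

  after D0: wrote 5B at 0x13 = 9f2e79554d
  after D1: wrote 8B at 0x0b = cab9eb4b232f86c0
  after D2: wrote 8B at 0x01 = 4b232f86c09f2e79
query mem[0x01]=0x4b, mem[0x0d]=0xeb, mem[0x0c]=0xb9, mem[0x1b]=0x04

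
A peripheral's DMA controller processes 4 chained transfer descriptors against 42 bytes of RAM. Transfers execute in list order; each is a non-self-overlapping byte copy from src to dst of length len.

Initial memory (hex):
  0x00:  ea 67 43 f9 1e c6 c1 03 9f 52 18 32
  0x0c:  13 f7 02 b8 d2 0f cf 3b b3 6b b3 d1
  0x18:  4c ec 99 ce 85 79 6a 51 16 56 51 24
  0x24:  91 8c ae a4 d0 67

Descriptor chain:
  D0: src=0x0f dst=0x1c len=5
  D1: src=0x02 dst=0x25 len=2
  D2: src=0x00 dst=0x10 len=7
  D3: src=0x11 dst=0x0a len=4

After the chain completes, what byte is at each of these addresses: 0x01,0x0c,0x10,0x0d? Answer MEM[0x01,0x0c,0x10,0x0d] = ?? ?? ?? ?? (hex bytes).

MEM[0x01,0x0c,0x10,0x0d] = 67 f9 ea 1e

[0] 0x0f->0x1c len=5 : b8 d2 0f cf 3b
[1] 0x02->0x25 len=2 : 43 f9
[2] 0x00->0x10 len=7 : ea 67 43 f9 1e c6 c1
[3] 0x11->0x0a len=4 : 67 43 f9 1e
query mem[0x01]=0x67, mem[0x0c]=0xf9, mem[0x10]=0xea, mem[0x0d]=0x1e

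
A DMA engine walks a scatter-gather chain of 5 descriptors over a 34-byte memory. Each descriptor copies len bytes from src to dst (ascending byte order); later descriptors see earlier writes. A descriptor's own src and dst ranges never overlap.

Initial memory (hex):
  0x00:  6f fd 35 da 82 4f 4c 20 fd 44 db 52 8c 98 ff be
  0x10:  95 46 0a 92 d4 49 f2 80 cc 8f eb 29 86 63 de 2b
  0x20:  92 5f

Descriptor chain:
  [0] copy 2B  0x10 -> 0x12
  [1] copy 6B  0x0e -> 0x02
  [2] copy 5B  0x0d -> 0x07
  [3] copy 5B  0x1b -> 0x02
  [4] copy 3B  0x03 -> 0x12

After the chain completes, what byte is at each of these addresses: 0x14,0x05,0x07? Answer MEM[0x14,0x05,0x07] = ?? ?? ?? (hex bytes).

[0] 0x10->0x12 len=2 : 95 46
[1] 0x0e->0x02 len=6 : ff be 95 46 95 46
[2] 0x0d->0x07 len=5 : 98 ff be 95 46
[3] 0x1b->0x02 len=5 : 29 86 63 de 2b
[4] 0x03->0x12 len=3 : 86 63 de
query mem[0x14]=0xde, mem[0x05]=0xde, mem[0x07]=0x98

MEM[0x14,0x05,0x07] = de de 98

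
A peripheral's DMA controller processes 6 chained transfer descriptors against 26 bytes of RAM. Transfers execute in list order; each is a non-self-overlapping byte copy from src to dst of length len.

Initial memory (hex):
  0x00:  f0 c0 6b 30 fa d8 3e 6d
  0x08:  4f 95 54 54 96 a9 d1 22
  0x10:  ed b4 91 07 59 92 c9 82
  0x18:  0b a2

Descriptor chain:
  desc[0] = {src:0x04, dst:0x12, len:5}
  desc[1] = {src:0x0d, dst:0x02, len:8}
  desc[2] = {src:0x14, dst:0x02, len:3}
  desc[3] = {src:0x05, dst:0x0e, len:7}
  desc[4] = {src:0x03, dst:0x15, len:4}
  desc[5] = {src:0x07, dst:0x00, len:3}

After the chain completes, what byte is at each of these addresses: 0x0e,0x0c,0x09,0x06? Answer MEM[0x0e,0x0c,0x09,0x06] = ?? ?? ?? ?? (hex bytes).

MEM[0x0e,0x0c,0x09,0x06] = ed 96 3e b4

[0] 0x04->0x12 len=5 : fa d8 3e 6d 4f
[1] 0x0d->0x02 len=8 : a9 d1 22 ed b4 fa d8 3e
[2] 0x14->0x02 len=3 : 3e 6d 4f
[3] 0x05->0x0e len=7 : ed b4 fa d8 3e 54 54
[4] 0x03->0x15 len=4 : 6d 4f ed b4
[5] 0x07->0x00 len=3 : fa d8 3e
query mem[0x0e]=0xed, mem[0x0c]=0x96, mem[0x09]=0x3e, mem[0x06]=0xb4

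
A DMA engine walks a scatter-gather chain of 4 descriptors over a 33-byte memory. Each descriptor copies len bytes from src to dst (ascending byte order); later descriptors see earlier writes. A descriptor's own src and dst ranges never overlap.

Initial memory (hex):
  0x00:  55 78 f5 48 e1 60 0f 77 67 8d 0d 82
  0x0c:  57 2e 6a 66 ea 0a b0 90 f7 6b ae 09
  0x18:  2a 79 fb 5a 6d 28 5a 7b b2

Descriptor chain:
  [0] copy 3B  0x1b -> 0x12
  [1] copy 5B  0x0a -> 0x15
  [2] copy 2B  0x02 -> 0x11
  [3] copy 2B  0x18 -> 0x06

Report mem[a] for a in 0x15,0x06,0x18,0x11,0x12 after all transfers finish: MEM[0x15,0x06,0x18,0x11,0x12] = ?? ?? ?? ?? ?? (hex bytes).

MEM[0x15,0x06,0x18,0x11,0x12] = 0d 2e 2e f5 48

  after D0: wrote 3B at 0x12 = 5a6d28
  after D1: wrote 5B at 0x15 = 0d82572e6a
  after D2: wrote 2B at 0x11 = f548
  after D3: wrote 2B at 0x06 = 2e6a
query mem[0x15]=0x0d, mem[0x06]=0x2e, mem[0x18]=0x2e, mem[0x11]=0xf5, mem[0x12]=0x48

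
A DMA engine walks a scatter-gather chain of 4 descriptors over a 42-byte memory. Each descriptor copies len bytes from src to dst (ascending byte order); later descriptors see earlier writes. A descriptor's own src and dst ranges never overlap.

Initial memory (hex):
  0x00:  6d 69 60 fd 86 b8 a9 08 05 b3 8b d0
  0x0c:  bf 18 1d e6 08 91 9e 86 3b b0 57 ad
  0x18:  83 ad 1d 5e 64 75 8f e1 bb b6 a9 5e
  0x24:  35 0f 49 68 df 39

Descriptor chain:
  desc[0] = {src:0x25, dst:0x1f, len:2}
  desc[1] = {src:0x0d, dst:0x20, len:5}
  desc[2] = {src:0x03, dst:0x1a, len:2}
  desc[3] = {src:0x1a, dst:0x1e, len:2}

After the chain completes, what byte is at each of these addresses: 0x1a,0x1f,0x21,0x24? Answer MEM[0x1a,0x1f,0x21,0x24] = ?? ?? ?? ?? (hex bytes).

[0] 0x25->0x1f len=2 : 0f 49
[1] 0x0d->0x20 len=5 : 18 1d e6 08 91
[2] 0x03->0x1a len=2 : fd 86
[3] 0x1a->0x1e len=2 : fd 86
query mem[0x1a]=0xfd, mem[0x1f]=0x86, mem[0x21]=0x1d, mem[0x24]=0x91

MEM[0x1a,0x1f,0x21,0x24] = fd 86 1d 91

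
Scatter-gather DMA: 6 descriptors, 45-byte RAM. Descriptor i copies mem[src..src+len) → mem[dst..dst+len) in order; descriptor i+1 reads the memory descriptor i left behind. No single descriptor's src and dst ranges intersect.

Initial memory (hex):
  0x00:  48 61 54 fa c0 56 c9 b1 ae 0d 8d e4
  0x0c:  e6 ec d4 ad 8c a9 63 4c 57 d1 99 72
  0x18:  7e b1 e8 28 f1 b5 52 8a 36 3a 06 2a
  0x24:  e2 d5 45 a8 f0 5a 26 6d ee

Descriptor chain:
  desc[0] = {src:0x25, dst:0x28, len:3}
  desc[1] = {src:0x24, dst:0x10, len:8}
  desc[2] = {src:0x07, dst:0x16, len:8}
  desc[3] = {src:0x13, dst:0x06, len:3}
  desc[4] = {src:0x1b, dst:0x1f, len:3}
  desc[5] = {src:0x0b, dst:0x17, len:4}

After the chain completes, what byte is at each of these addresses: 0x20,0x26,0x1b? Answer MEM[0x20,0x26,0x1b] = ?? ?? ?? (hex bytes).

MEM[0x20,0x26,0x1b] = ec 45 e6

#0 dst[0x28+3] := {0xd5,0x45,0xa8}
#1 dst[0x10+8] := {0xe2,0xd5,0x45,0xa8,0xd5,0x45,0xa8,0x6d}
#2 dst[0x16+8] := {0xb1,0xae,0x0d,0x8d,0xe4,0xe6,0xec,0xd4}
#3 dst[0x06+3] := {0xa8,0xd5,0x45}
#4 dst[0x1f+3] := {0xe6,0xec,0xd4}
#5 dst[0x17+4] := {0xe4,0xe6,0xec,0xd4}
query mem[0x20]=0xec, mem[0x26]=0x45, mem[0x1b]=0xe6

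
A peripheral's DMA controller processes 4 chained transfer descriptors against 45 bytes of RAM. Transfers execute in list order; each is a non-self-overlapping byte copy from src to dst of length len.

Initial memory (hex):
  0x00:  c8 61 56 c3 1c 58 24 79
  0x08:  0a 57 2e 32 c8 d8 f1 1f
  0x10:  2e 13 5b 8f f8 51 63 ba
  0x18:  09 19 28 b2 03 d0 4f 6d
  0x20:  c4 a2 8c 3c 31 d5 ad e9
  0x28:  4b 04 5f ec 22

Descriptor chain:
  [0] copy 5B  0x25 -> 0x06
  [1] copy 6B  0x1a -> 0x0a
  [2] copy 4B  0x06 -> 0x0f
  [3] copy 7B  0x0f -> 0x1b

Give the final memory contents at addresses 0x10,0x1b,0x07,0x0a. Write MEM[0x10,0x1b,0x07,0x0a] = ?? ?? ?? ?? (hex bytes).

  after D0: wrote 5B at 0x06 = d5ade94b04
  after D1: wrote 6B at 0x0a = 28b203d04f6d
  after D2: wrote 4B at 0x0f = d5ade94b
  after D3: wrote 7B at 0x1b = d5ade94b8ff851
query mem[0x10]=0xad, mem[0x1b]=0xd5, mem[0x07]=0xad, mem[0x0a]=0x28

MEM[0x10,0x1b,0x07,0x0a] = ad d5 ad 28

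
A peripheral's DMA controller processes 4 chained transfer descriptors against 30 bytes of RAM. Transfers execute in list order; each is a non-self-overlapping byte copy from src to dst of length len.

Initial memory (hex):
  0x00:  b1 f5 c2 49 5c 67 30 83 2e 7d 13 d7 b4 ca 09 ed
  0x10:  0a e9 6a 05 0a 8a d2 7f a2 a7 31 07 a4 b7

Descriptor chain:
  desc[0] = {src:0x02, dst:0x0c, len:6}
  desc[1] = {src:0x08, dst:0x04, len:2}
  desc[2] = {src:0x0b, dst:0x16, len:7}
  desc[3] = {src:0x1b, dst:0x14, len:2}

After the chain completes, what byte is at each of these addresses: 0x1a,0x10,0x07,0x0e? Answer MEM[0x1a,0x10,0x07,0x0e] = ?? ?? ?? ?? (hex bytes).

#0 dst[0x0c+6] := {0xc2,0x49,0x5c,0x67,0x30,0x83}
#1 dst[0x04+2] := {0x2e,0x7d}
#2 dst[0x16+7] := {0xd7,0xc2,0x49,0x5c,0x67,0x30,0x83}
#3 dst[0x14+2] := {0x30,0x83}
query mem[0x1a]=0x67, mem[0x10]=0x30, mem[0x07]=0x83, mem[0x0e]=0x5c

MEM[0x1a,0x10,0x07,0x0e] = 67 30 83 5c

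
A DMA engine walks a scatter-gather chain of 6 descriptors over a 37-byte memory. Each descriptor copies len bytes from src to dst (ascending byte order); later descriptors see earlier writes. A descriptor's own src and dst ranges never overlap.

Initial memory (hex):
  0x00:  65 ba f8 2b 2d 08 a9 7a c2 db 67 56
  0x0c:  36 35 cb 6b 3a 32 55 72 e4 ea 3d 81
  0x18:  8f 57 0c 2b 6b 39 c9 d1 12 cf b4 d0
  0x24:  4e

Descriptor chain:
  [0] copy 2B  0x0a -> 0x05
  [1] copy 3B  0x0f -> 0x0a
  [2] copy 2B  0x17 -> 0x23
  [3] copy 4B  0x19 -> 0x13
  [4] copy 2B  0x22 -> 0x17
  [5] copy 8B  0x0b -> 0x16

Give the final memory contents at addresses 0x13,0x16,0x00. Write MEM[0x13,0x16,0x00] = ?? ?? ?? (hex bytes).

[0] 0x0a->0x05 len=2 : 67 56
[1] 0x0f->0x0a len=3 : 6b 3a 32
[2] 0x17->0x23 len=2 : 81 8f
[3] 0x19->0x13 len=4 : 57 0c 2b 6b
[4] 0x22->0x17 len=2 : b4 81
[5] 0x0b->0x16 len=8 : 3a 32 35 cb 6b 3a 32 55
query mem[0x13]=0x57, mem[0x16]=0x3a, mem[0x00]=0x65

MEM[0x13,0x16,0x00] = 57 3a 65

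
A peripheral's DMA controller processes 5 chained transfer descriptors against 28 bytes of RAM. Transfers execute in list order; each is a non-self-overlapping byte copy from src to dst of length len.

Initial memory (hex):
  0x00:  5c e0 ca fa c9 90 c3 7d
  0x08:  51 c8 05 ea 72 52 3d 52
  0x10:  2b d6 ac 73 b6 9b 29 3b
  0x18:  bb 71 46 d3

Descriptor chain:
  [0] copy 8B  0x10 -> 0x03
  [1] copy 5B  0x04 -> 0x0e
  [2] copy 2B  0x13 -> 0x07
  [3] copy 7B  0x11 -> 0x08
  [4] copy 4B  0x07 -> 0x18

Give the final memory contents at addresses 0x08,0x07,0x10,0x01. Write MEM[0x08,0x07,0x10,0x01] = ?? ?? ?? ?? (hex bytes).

MEM[0x08,0x07,0x10,0x01] = b6 73 73 e0

D0: mem[0x03..0x0a] <- [2b d6 ac 73 b6 9b 29 3b]
D1: mem[0x0e..0x12] <- [d6 ac 73 b6 9b]
D2: mem[0x07..0x08] <- [73 b6]
D3: mem[0x08..0x0e] <- [b6 9b 73 b6 9b 29 3b]
D4: mem[0x18..0x1b] <- [73 b6 9b 73]
query mem[0x08]=0xb6, mem[0x07]=0x73, mem[0x10]=0x73, mem[0x01]=0xe0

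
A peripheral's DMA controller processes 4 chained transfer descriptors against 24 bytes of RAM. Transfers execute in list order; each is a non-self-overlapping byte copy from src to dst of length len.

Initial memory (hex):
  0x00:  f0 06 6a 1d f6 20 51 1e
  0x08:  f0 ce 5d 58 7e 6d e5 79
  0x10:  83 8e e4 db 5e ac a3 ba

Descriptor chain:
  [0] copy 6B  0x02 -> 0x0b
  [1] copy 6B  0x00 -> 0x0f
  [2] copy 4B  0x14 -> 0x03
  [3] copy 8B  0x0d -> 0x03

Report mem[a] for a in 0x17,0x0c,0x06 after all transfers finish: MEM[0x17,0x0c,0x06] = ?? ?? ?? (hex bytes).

MEM[0x17,0x0c,0x06] = ba 1d 06

#0 dst[0x0b+6] := {0x6a,0x1d,0xf6,0x20,0x51,0x1e}
#1 dst[0x0f+6] := {0xf0,0x06,0x6a,0x1d,0xf6,0x20}
#2 dst[0x03+4] := {0x20,0xac,0xa3,0xba}
#3 dst[0x03+8] := {0xf6,0x20,0xf0,0x06,0x6a,0x1d,0xf6,0x20}
query mem[0x17]=0xba, mem[0x0c]=0x1d, mem[0x06]=0x06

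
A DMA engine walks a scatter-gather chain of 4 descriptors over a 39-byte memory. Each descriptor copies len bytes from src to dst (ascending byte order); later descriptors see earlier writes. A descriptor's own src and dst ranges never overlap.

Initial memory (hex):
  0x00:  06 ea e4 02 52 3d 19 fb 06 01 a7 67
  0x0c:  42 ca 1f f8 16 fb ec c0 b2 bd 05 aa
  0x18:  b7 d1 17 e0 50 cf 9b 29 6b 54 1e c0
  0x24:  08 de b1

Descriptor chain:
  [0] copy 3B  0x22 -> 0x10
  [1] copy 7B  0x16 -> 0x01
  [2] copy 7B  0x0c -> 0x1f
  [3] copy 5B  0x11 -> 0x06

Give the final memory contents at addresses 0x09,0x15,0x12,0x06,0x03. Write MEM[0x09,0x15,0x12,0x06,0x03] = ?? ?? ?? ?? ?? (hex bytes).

D0: mem[0x10..0x12] <- [1e c0 08]
D1: mem[0x01..0x07] <- [05 aa b7 d1 17 e0 50]
D2: mem[0x1f..0x25] <- [42 ca 1f f8 1e c0 08]
D3: mem[0x06..0x0a] <- [c0 08 c0 b2 bd]
query mem[0x09]=0xb2, mem[0x15]=0xbd, mem[0x12]=0x08, mem[0x06]=0xc0, mem[0x03]=0xb7

MEM[0x09,0x15,0x12,0x06,0x03] = b2 bd 08 c0 b7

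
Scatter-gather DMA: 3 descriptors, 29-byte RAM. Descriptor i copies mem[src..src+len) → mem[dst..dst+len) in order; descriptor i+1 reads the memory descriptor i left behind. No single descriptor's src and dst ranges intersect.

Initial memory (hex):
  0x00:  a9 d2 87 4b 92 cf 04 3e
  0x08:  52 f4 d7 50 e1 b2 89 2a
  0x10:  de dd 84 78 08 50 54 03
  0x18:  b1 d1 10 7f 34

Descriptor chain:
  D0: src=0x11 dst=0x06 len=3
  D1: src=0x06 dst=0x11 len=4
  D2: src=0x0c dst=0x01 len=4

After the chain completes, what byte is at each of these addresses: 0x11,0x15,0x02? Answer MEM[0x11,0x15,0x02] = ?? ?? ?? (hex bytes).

MEM[0x11,0x15,0x02] = dd 50 b2

D0: mem[0x06..0x08] <- [dd 84 78]
D1: mem[0x11..0x14] <- [dd 84 78 f4]
D2: mem[0x01..0x04] <- [e1 b2 89 2a]
query mem[0x11]=0xdd, mem[0x15]=0x50, mem[0x02]=0xb2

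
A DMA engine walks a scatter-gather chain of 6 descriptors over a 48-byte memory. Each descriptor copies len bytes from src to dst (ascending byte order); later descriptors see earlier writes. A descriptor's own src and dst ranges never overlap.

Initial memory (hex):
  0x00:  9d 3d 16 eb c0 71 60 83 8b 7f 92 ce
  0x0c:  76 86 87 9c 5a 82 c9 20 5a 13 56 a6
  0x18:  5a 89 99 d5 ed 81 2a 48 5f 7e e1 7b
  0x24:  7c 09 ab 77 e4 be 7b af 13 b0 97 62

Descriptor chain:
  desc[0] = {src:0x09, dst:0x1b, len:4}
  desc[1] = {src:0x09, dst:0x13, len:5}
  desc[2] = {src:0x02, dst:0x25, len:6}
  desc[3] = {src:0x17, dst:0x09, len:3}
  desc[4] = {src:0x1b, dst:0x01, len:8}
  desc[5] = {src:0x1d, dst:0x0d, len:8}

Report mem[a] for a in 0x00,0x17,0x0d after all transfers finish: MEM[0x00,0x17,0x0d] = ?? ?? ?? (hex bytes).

  after D0: wrote 4B at 0x1b = 7f92ce76
  after D1: wrote 5B at 0x13 = 7f92ce7686
  after D2: wrote 6B at 0x25 = 16ebc0716083
  after D3: wrote 3B at 0x09 = 865a89
  after D4: wrote 8B at 0x01 = 7f92ce76485f7ee1
  after D5: wrote 8B at 0x0d = ce76485f7ee17b7c
query mem[0x00]=0x9d, mem[0x17]=0x86, mem[0x0d]=0xce

MEM[0x00,0x17,0x0d] = 9d 86 ce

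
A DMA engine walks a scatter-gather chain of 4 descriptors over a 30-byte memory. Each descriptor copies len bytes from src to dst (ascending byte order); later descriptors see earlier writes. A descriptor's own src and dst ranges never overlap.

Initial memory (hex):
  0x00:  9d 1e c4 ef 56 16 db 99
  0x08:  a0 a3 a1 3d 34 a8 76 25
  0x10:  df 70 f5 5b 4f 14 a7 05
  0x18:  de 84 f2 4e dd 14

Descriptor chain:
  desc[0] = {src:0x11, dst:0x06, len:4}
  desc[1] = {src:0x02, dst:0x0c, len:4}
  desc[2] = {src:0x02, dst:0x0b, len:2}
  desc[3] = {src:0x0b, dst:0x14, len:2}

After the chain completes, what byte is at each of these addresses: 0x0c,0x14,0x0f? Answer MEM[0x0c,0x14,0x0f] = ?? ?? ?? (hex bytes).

MEM[0x0c,0x14,0x0f] = ef c4 16

D0: mem[0x06..0x09] <- [70 f5 5b 4f]
D1: mem[0x0c..0x0f] <- [c4 ef 56 16]
D2: mem[0x0b..0x0c] <- [c4 ef]
D3: mem[0x14..0x15] <- [c4 ef]
query mem[0x0c]=0xef, mem[0x14]=0xc4, mem[0x0f]=0x16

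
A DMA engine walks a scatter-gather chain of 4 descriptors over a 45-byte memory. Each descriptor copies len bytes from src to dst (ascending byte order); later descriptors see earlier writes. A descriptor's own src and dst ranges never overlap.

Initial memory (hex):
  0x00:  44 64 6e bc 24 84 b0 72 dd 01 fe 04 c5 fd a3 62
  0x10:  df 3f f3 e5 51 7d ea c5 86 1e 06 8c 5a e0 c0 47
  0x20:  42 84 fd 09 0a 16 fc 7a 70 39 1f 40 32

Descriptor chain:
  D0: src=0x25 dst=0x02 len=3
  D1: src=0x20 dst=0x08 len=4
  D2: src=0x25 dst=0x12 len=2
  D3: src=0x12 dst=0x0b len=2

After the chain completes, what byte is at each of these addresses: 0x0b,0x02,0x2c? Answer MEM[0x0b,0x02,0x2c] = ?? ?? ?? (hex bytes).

MEM[0x0b,0x02,0x2c] = 16 16 32

D0: mem[0x02..0x04] <- [16 fc 7a]
D1: mem[0x08..0x0b] <- [42 84 fd 09]
D2: mem[0x12..0x13] <- [16 fc]
D3: mem[0x0b..0x0c] <- [16 fc]
query mem[0x0b]=0x16, mem[0x02]=0x16, mem[0x2c]=0x32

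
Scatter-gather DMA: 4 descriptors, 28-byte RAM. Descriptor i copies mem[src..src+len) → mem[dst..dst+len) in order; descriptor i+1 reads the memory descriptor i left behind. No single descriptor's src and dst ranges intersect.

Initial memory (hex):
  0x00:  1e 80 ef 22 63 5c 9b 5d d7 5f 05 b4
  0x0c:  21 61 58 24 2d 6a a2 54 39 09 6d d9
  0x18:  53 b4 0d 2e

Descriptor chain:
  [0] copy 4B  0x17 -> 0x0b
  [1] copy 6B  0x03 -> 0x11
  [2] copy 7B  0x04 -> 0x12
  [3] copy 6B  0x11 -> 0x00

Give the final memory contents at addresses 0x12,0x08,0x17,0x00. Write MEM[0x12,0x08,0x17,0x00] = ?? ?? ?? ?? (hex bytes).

[0] 0x17->0x0b len=4 : d9 53 b4 0d
[1] 0x03->0x11 len=6 : 22 63 5c 9b 5d d7
[2] 0x04->0x12 len=7 : 63 5c 9b 5d d7 5f 05
[3] 0x11->0x00 len=6 : 22 63 5c 9b 5d d7
query mem[0x12]=0x63, mem[0x08]=0xd7, mem[0x17]=0x5f, mem[0x00]=0x22

MEM[0x12,0x08,0x17,0x00] = 63 d7 5f 22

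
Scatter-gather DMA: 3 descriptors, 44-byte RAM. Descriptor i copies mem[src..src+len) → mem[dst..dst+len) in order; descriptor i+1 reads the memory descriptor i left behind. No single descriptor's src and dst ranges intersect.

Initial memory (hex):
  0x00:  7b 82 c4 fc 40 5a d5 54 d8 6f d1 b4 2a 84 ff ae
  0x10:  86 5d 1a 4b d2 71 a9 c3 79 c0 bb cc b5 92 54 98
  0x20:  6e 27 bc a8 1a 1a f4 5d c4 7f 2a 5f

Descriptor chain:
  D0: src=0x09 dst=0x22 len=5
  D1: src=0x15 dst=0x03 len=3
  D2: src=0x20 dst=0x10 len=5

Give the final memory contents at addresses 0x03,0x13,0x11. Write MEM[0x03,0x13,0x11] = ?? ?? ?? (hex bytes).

#0 dst[0x22+5] := {0x6f,0xd1,0xb4,0x2a,0x84}
#1 dst[0x03+3] := {0x71,0xa9,0xc3}
#2 dst[0x10+5] := {0x6e,0x27,0x6f,0xd1,0xb4}
query mem[0x03]=0x71, mem[0x13]=0xd1, mem[0x11]=0x27

MEM[0x03,0x13,0x11] = 71 d1 27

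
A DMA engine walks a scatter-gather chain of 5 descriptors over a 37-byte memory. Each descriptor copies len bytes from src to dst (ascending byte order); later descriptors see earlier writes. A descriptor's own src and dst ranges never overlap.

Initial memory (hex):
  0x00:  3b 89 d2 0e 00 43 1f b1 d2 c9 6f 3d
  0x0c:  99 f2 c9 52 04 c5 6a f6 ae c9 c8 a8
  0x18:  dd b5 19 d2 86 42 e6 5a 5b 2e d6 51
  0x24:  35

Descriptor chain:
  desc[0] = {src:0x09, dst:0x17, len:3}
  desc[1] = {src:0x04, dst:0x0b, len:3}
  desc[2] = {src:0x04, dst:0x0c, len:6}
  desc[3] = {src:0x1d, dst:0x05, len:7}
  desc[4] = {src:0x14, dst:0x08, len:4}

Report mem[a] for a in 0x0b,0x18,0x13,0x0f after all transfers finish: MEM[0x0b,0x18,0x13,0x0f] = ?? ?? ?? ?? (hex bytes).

#0 dst[0x17+3] := {0xc9,0x6f,0x3d}
#1 dst[0x0b+3] := {0x00,0x43,0x1f}
#2 dst[0x0c+6] := {0x00,0x43,0x1f,0xb1,0xd2,0xc9}
#3 dst[0x05+7] := {0x42,0xe6,0x5a,0x5b,0x2e,0xd6,0x51}
#4 dst[0x08+4] := {0xae,0xc9,0xc8,0xc9}
query mem[0x0b]=0xc9, mem[0x18]=0x6f, mem[0x13]=0xf6, mem[0x0f]=0xb1

MEM[0x0b,0x18,0x13,0x0f] = c9 6f f6 b1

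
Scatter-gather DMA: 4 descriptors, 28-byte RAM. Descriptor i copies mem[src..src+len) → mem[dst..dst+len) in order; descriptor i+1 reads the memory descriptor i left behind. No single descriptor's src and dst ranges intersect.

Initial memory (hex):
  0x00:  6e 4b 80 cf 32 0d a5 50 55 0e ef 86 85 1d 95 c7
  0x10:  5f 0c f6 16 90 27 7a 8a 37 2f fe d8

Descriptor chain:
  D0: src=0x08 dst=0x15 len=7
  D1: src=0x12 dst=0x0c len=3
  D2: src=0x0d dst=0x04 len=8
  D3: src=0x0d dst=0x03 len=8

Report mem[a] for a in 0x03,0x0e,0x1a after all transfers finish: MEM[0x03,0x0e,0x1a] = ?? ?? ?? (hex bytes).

[0] 0x08->0x15 len=7 : 55 0e ef 86 85 1d 95
[1] 0x12->0x0c len=3 : f6 16 90
[2] 0x0d->0x04 len=8 : 16 90 c7 5f 0c f6 16 90
[3] 0x0d->0x03 len=8 : 16 90 c7 5f 0c f6 16 90
query mem[0x03]=0x16, mem[0x0e]=0x90, mem[0x1a]=0x1d

MEM[0x03,0x0e,0x1a] = 16 90 1d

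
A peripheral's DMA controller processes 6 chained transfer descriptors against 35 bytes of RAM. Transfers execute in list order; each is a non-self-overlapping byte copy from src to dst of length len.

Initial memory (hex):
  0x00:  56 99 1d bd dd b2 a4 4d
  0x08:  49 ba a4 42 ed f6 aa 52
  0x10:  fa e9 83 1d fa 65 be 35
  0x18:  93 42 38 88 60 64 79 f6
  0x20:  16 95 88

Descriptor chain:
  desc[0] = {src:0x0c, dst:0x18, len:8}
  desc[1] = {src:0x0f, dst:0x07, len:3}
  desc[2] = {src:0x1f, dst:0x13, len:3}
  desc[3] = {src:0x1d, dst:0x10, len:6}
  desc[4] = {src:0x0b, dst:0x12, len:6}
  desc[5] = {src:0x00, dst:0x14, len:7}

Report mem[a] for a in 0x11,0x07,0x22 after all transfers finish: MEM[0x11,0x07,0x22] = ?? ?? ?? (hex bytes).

MEM[0x11,0x07,0x22] = 83 52 88

#0 dst[0x18+8] := {0xed,0xf6,0xaa,0x52,0xfa,0xe9,0x83,0x1d}
#1 dst[0x07+3] := {0x52,0xfa,0xe9}
#2 dst[0x13+3] := {0x1d,0x16,0x95}
#3 dst[0x10+6] := {0xe9,0x83,0x1d,0x16,0x95,0x88}
#4 dst[0x12+6] := {0x42,0xed,0xf6,0xaa,0x52,0xe9}
#5 dst[0x14+7] := {0x56,0x99,0x1d,0xbd,0xdd,0xb2,0xa4}
query mem[0x11]=0x83, mem[0x07]=0x52, mem[0x22]=0x88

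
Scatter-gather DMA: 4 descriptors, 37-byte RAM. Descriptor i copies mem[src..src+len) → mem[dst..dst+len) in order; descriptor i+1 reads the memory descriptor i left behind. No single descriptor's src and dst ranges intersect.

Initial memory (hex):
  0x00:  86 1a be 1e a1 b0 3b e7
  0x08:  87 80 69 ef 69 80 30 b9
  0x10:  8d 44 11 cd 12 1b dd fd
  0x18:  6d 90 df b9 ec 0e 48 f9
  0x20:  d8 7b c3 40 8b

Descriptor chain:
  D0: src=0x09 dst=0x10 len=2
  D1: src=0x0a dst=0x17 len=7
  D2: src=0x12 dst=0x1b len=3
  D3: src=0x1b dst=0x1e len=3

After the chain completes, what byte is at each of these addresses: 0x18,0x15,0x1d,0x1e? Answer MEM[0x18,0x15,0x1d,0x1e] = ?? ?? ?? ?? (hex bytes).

D0: mem[0x10..0x11] <- [80 69]
D1: mem[0x17..0x1d] <- [69 ef 69 80 30 b9 80]
D2: mem[0x1b..0x1d] <- [11 cd 12]
D3: mem[0x1e..0x20] <- [11 cd 12]
query mem[0x18]=0xef, mem[0x15]=0x1b, mem[0x1d]=0x12, mem[0x1e]=0x11

MEM[0x18,0x15,0x1d,0x1e] = ef 1b 12 11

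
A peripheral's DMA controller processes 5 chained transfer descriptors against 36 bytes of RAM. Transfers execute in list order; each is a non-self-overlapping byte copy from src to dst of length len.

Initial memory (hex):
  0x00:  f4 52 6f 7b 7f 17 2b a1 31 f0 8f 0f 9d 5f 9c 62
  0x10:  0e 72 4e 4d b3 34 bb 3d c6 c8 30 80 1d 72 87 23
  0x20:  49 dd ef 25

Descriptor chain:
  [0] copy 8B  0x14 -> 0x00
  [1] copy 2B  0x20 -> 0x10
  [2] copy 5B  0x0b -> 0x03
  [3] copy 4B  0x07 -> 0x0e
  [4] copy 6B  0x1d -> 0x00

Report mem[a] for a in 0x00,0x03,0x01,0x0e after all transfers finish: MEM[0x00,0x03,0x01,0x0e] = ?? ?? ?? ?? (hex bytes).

MEM[0x00,0x03,0x01,0x0e] = 72 49 87 62

#0 dst[0x00+8] := {0xb3,0x34,0xbb,0x3d,0xc6,0xc8,0x30,0x80}
#1 dst[0x10+2] := {0x49,0xdd}
#2 dst[0x03+5] := {0x0f,0x9d,0x5f,0x9c,0x62}
#3 dst[0x0e+4] := {0x62,0x31,0xf0,0x8f}
#4 dst[0x00+6] := {0x72,0x87,0x23,0x49,0xdd,0xef}
query mem[0x00]=0x72, mem[0x03]=0x49, mem[0x01]=0x87, mem[0x0e]=0x62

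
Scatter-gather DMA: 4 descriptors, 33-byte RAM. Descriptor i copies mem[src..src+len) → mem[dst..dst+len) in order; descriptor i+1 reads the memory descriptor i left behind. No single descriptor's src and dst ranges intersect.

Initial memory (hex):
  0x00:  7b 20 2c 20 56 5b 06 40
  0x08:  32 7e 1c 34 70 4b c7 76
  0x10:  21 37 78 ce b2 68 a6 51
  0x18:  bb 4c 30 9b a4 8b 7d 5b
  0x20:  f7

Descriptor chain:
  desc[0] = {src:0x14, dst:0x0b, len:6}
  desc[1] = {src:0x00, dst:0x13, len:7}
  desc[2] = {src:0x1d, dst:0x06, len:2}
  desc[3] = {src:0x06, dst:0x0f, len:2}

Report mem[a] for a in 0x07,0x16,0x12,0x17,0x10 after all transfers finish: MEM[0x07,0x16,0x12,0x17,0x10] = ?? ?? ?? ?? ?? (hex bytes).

[0] 0x14->0x0b len=6 : b2 68 a6 51 bb 4c
[1] 0x00->0x13 len=7 : 7b 20 2c 20 56 5b 06
[2] 0x1d->0x06 len=2 : 8b 7d
[3] 0x06->0x0f len=2 : 8b 7d
query mem[0x07]=0x7d, mem[0x16]=0x20, mem[0x12]=0x78, mem[0x17]=0x56, mem[0x10]=0x7d

MEM[0x07,0x16,0x12,0x17,0x10] = 7d 20 78 56 7d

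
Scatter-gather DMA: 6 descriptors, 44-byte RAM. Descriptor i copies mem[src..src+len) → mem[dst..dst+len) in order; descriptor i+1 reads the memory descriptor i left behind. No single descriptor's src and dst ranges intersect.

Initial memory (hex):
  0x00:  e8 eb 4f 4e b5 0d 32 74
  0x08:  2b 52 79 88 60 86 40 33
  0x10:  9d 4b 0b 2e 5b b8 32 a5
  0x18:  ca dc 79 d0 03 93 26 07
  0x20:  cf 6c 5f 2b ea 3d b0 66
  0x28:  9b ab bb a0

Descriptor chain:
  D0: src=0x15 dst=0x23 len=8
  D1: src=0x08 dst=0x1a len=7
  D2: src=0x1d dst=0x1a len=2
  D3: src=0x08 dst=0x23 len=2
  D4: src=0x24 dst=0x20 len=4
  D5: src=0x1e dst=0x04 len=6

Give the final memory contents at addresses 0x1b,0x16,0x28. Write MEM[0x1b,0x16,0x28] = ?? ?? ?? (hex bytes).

MEM[0x1b,0x16,0x28] = 60 32 79

#0 dst[0x23+8] := {0xb8,0x32,0xa5,0xca,0xdc,0x79,0xd0,0x03}
#1 dst[0x1a+7] := {0x2b,0x52,0x79,0x88,0x60,0x86,0x40}
#2 dst[0x1a+2] := {0x88,0x60}
#3 dst[0x23+2] := {0x2b,0x52}
#4 dst[0x20+4] := {0x52,0xa5,0xca,0xdc}
#5 dst[0x04+6] := {0x60,0x86,0x52,0xa5,0xca,0xdc}
query mem[0x1b]=0x60, mem[0x16]=0x32, mem[0x28]=0x79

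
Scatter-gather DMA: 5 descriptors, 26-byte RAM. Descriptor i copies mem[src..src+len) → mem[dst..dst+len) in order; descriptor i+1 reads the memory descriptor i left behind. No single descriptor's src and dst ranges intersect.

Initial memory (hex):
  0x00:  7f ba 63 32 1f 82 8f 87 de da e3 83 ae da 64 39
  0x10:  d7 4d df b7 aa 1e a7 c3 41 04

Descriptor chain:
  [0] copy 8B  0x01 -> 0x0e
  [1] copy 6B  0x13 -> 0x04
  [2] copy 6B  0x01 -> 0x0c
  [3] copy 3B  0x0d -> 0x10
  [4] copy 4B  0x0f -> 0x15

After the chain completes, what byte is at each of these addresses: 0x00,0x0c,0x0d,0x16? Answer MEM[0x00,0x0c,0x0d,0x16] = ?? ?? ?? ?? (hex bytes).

D0: mem[0x0e..0x15] <- [ba 63 32 1f 82 8f 87 de]
D1: mem[0x04..0x09] <- [8f 87 de a7 c3 41]
D2: mem[0x0c..0x11] <- [ba 63 32 8f 87 de]
D3: mem[0x10..0x12] <- [63 32 8f]
D4: mem[0x15..0x18] <- [8f 63 32 8f]
query mem[0x00]=0x7f, mem[0x0c]=0xba, mem[0x0d]=0x63, mem[0x16]=0x63

MEM[0x00,0x0c,0x0d,0x16] = 7f ba 63 63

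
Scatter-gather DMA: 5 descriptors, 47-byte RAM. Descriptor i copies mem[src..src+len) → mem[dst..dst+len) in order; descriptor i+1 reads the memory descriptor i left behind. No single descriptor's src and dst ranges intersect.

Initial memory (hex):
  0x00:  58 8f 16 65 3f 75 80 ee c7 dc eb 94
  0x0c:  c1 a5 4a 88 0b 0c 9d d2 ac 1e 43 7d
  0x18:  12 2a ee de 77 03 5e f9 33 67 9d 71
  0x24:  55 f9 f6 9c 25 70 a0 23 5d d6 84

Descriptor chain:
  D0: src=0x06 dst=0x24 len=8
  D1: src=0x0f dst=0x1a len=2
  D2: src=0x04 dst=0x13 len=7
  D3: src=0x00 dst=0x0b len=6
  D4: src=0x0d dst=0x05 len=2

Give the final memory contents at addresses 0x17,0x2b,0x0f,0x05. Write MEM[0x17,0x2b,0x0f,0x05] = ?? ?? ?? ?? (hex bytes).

D0: mem[0x24..0x2b] <- [80 ee c7 dc eb 94 c1 a5]
D1: mem[0x1a..0x1b] <- [88 0b]
D2: mem[0x13..0x19] <- [3f 75 80 ee c7 dc eb]
D3: mem[0x0b..0x10] <- [58 8f 16 65 3f 75]
D4: mem[0x05..0x06] <- [16 65]
query mem[0x17]=0xc7, mem[0x2b]=0xa5, mem[0x0f]=0x3f, mem[0x05]=0x16

MEM[0x17,0x2b,0x0f,0x05] = c7 a5 3f 16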